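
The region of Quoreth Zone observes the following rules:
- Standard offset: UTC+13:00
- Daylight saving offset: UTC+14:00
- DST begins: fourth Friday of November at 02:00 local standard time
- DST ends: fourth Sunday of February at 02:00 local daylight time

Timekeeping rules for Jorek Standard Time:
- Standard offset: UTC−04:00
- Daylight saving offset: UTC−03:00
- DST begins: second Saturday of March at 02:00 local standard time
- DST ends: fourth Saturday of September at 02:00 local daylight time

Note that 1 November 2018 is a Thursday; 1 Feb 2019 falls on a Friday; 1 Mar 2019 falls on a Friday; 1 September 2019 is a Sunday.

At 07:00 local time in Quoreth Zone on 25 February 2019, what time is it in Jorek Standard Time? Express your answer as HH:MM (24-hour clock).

14:00

1 November 2018 is a Thursday, so the first Friday is November 2 and the fourth is November 23.
1 February 2019 is a Friday, so the first Sunday is February 3 and the fourth is February 24.
25 February 2019 does not fall between 23 November 2018 and 24 February 2019, so daylight saving is not in effect and Quoreth Zone is at UTC+13:00.
07:00 Quoreth Zone − 13h = 18:00 UTC (rolling into the previous day, 24 February 2019).
1 March 2019 is a Friday, so the first Saturday is March 2 and the second is March 9.
1 September 2019 is a Sunday, so the first Saturday is September 7 and the fourth is September 28.
At the standard offset (UTC−04:00), 18:00 UTC − 4h = 14:00 Jorek Standard Time standard time.
The standard-time date in Jorek Standard Time, 24 February 2019, does not fall between 9 March and 28 September, so daylight saving is not in effect and Jorek Standard Time is at UTC−04:00.
18:00 UTC − 4h = 14:00 Jorek Standard Time.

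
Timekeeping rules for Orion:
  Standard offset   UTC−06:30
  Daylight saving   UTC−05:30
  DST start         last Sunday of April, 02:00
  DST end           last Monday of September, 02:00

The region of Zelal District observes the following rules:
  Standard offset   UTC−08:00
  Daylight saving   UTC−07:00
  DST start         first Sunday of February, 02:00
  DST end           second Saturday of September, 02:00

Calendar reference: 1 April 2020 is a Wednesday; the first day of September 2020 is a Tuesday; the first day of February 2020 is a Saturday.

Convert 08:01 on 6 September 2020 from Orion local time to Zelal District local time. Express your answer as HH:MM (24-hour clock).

1 April 2020 is a Wednesday, so Sundays fall on 5, 12, 19, 26; the last is April 26.
1 September 2020 is a Tuesday, so Mondays fall on 7, 14, 21, 28; the last is September 28.
6 September 2020 lies within the daylight-saving period (26 April – 28 September), so Orion is on daylight time, UTC−05:30.
08:01 Orion + 5h30m = 13:31 UTC.
1 February 2020 is a Saturday, so the first Sunday is February 2.
1 September 2020 is a Tuesday, so the first Saturday is September 5 and the second is September 12.
At the standard offset (UTC−08:00), 13:31 UTC − 8h = 05:31 Zelal District standard time.
The standard-time date in Zelal District, 6 September 2020, falls between 2 February and 12 September, so daylight saving is in effect and Zelal District is at UTC−07:00.
13:31 UTC − 7h = 06:31 Zelal District.

06:31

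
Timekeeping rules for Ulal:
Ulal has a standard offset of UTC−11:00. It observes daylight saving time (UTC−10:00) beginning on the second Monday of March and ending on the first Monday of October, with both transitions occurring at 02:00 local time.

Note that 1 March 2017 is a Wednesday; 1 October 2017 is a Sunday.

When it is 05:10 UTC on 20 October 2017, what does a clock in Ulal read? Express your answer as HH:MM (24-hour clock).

18:10

1 March 2017 is a Wednesday, so the first Monday is March 6 and the second is March 13.
1 October 2017 is a Sunday, so the first Monday is October 2.
At the standard offset (UTC−11:00), 05:10 UTC − 11h = 18:10 Ulal standard time (rolling into the previous day, 19 October 2017).
The standard-time date in Ulal, 19 October 2017, is outside the daylight-saving period (13 March – 2 October), so Ulal is on standard time, UTC−11:00.
05:10 UTC − 11h = 18:10 local (rolling into the previous day, 19 October 2017).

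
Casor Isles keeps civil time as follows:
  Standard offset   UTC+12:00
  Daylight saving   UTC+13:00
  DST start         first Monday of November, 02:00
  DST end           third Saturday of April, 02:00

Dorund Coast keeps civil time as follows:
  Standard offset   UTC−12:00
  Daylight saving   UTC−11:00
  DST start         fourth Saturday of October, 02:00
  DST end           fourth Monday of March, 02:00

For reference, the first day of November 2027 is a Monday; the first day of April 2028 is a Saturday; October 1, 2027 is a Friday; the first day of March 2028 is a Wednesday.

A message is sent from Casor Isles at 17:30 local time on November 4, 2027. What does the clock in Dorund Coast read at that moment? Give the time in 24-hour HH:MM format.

1 November 2027 is a Monday, so the first Monday is November 1.
1 April 2028 is a Saturday, so the first Saturday is April 1 and the third is April 15.
Daylight saving runs 1 November 2027 – 15 April 2028; November 4, 2027 is inside that window, so Casor Isles is at UTC+13:00.
17:30 Casor Isles − 13h = 04:30 UTC.
1 October 2027 is a Friday, so the first Saturday is October 2 and the fourth is October 23.
1 March 2028 is a Wednesday, so the first Monday is March 6 and the fourth is March 27.
At the standard offset (UTC−12:00), 04:30 UTC − 12h = 16:30 Dorund Coast standard time (rolling into the previous day, 3 November 2027).
Daylight saving runs 23 October 2027 – 27 March 2028; the standard-time date in Dorund Coast, November 3, 2027, is inside that window, so Dorund Coast is at UTC−11:00.
04:30 UTC − 11h = 17:30 Dorund Coast (rolling into the previous day, 3 November 2027).

17:30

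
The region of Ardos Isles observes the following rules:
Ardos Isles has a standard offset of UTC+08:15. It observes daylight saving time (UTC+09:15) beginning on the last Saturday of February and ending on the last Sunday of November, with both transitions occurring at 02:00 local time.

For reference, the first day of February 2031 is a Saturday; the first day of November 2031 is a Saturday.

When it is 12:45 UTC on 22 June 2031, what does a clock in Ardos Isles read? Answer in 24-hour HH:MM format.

1 February 2031 is a Saturday, so Saturdays fall on 1, 8, 15, 22; the last is February 22.
1 November 2031 is a Saturday, so Sundays fall on 2, 9, 16, 23, 30; the last is November 30.
At the standard offset (UTC+08:15), 12:45 UTC + 8h15m = 21:00 Ardos Isles standard time.
The standard-time date in Ardos Isles, 22 June 2031, lies within the daylight-saving period (22 February – 30 November), so Ardos Isles is on daylight time, UTC+09:15.
12:45 UTC + 9h15m = 22:00 local.

22:00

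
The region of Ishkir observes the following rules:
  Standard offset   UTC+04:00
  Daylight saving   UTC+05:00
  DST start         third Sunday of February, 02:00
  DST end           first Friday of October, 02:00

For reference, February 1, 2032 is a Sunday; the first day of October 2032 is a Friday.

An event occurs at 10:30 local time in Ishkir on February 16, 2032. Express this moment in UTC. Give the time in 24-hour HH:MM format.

1 February 2032 is a Sunday, so the first Sunday is February 1 and the third is February 15.
1 October 2032 is a Friday, so the first Friday is October 1.
Daylight saving runs 15 February – 1 October; February 16, 2032 is inside that window, so Ishkir is at UTC+05:00.
10:30 local − 5h = 05:30 UTC.

05:30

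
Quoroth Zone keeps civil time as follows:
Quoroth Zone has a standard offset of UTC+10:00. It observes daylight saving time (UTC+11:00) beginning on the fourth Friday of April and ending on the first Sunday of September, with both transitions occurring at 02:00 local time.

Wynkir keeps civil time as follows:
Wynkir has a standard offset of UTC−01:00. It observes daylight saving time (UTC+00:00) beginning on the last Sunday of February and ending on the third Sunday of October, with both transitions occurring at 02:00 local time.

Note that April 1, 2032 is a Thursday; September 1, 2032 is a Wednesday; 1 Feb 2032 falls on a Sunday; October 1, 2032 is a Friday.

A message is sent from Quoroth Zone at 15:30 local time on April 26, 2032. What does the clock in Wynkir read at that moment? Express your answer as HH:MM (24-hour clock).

04:30

1 April 2032 is a Thursday, so the first Friday is April 2 and the fourth is April 23.
1 September 2032 is a Wednesday, so the first Sunday is September 5.
April 26, 2032 lies within the daylight-saving period (23 April – 5 September), so Quoroth Zone is on daylight time, UTC+11:00.
15:30 Quoroth Zone − 11h = 04:30 UTC.
1 February 2032 is a Sunday, so Sundays fall on 1, 8, 15, 22, 29; the last is February 29.
1 October 2032 is a Friday, so the first Sunday is October 3 and the third is October 17.
At the standard offset (UTC−01:00), 04:30 UTC − 1h = 03:30 Wynkir standard time.
Daylight saving runs 29 February – 17 October; the standard-time date in Wynkir, April 26, 2032, is inside that window, so Wynkir is at UTC+00:00.
04:30 UTC + 0h = 04:30 Wynkir.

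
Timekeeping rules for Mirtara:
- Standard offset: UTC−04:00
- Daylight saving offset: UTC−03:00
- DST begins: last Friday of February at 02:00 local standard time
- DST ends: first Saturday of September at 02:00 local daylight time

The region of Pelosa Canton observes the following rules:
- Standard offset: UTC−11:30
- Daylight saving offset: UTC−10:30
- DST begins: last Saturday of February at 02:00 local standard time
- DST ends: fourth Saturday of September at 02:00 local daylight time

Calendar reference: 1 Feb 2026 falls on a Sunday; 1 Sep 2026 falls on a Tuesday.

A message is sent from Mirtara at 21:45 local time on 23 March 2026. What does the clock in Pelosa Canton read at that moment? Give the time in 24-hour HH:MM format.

1 February 2026 is a Sunday, so Fridays fall on 6, 13, 20, 27; the last is February 27.
1 September 2026 is a Tuesday, so the first Saturday is September 5.
23 March 2026 falls between 27 February and 5 September, so daylight saving is in effect and Mirtara is at UTC−03:00.
21:45 Mirtara + 3h = 00:45 UTC (rolling into the next day, 24 March 2026).
1 February 2026 is a Sunday, so Saturdays fall on 7, 14, 21, 28; the last is February 28.
1 September 2026 is a Tuesday, so the first Saturday is September 5 and the fourth is September 26.
At the standard offset (UTC−11:30), 00:45 UTC − 11h30m = 13:15 Pelosa Canton standard time (rolling into the previous day, 23 March 2026).
The standard-time date in Pelosa Canton, 23 March 2026, lies within the daylight-saving period (28 February – 26 September), so Pelosa Canton is on daylight time, UTC−10:30.
00:45 UTC − 10h30m = 14:15 Pelosa Canton (rolling into the previous day, 23 March 2026).

14:15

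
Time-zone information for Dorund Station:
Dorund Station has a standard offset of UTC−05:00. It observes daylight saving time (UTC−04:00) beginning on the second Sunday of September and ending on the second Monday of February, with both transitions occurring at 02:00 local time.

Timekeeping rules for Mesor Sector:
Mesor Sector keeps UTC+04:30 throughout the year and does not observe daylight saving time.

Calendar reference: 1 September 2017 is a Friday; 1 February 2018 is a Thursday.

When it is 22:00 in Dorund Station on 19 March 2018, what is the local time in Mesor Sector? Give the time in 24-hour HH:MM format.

07:30

1 September 2017 is a Friday, so the first Sunday is September 3 and the second is September 10.
1 February 2018 is a Thursday, so the first Monday is February 5 and the second is February 12.
19 March 2018 does not fall between 10 September 2017 and 12 February 2018, so daylight saving is not in effect and Dorund Station is at UTC−05:00.
22:00 Dorund Station + 5h = 03:00 UTC (rolling into the next day, 20 March 2018).
Mesor Sector has no daylight saving, so its offset is UTC+04:30 year-round.
03:00 UTC + 4h30m = 07:30 Mesor Sector.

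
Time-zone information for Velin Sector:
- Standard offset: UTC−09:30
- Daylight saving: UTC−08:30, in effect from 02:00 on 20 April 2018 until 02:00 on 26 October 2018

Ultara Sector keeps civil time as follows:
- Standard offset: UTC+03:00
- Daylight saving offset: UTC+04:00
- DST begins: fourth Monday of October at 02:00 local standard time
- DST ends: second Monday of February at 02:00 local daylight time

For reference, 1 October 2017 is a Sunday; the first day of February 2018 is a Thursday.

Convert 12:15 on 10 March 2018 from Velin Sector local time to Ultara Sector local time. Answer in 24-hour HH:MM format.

00:45

Daylight saving runs 20 April – 26 October; 10 March 2018 is outside that window, so Velin Sector is on standard time at UTC−09:30.
12:15 Velin Sector + 9h30m = 21:45 UTC.
1 October 2017 is a Sunday, so the first Monday is October 2 and the fourth is October 23.
1 February 2018 is a Thursday, so the first Monday is February 5 and the second is February 12.
At the standard offset (UTC+03:00), 21:45 UTC + 3h = 00:45 Ultara Sector standard time (rolling into the next day, 11 March 2018).
The standard-time date in Ultara Sector, 11 March 2018, does not fall between 23 October 2017 and 12 February 2018, so daylight saving is not in effect and Ultara Sector is at UTC+03:00.
21:45 UTC + 3h = 00:45 Ultara Sector (rolling into the next day, 11 March 2018).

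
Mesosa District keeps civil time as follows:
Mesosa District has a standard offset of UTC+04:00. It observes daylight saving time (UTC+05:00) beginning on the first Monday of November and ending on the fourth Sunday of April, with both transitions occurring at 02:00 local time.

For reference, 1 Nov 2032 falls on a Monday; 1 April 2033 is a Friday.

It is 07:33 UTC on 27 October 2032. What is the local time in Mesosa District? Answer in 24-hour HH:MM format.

1 November 2032 is a Monday, so the first Monday is November 1.
1 April 2033 is a Friday, so the first Sunday is April 3 and the fourth is April 24.
At the standard offset (UTC+04:00), 07:33 UTC + 4h = 11:33 Mesosa District standard time.
The standard-time date in Mesosa District, 27 October 2032, does not fall between 1 November 2032 and 24 April 2033, so daylight saving is not in effect and Mesosa District is at UTC+04:00.
07:33 UTC + 4h = 11:33 local.

11:33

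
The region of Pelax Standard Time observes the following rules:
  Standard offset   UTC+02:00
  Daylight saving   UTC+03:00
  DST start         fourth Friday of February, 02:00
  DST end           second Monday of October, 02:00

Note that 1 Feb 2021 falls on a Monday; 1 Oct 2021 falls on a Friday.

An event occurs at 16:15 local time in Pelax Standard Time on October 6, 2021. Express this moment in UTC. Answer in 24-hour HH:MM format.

13:15

1 February 2021 is a Monday, so the first Friday is February 5 and the fourth is February 26.
1 October 2021 is a Friday, so the first Monday is October 4 and the second is October 11.
October 6, 2021 lies within the daylight-saving period (26 February – 11 October), so Pelax Standard Time is on daylight time, UTC+03:00.
16:15 local − 3h = 13:15 UTC.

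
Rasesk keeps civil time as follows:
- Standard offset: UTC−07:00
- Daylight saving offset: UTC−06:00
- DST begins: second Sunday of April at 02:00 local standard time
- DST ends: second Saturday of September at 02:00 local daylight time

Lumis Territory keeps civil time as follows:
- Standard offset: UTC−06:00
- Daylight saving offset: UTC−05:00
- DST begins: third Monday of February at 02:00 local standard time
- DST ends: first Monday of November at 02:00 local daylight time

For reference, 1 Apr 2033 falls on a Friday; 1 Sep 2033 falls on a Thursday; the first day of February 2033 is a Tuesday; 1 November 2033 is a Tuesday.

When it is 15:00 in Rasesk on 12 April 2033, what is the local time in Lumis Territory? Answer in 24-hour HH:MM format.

16:00

1 April 2033 is a Friday, so the first Sunday is April 3 and the second is April 10.
1 September 2033 is a Thursday, so the first Saturday is September 3 and the second is September 10.
12 April 2033 falls between 10 April and 10 September, so daylight saving is in effect and Rasesk is at UTC−06:00.
15:00 Rasesk + 6h = 21:00 UTC.
1 February 2033 is a Tuesday, so the first Monday is February 7 and the third is February 21.
1 November 2033 is a Tuesday, so the first Monday is November 7.
At the standard offset (UTC−06:00), 21:00 UTC − 6h = 15:00 Lumis Territory standard time.
The standard-time date in Lumis Territory, 12 April 2033, falls between 21 February and 7 November, so daylight saving is in effect and Lumis Territory is at UTC−05:00.
21:00 UTC − 5h = 16:00 Lumis Territory.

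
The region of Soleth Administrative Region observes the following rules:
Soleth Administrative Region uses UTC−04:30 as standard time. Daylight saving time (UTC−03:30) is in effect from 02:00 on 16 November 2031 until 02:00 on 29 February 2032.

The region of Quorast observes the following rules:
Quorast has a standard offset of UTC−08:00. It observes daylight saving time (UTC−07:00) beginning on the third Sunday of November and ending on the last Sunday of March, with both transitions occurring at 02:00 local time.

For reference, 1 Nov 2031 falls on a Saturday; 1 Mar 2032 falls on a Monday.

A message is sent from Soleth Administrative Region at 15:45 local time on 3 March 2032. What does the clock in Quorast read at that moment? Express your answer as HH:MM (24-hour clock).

3 March 2032 is outside the daylight-saving period (16 November 2031 – 29 February 2032), so Soleth Administrative Region is on standard time, UTC−04:30.
15:45 Soleth Administrative Region + 4h30m = 20:15 UTC.
1 November 2031 is a Saturday, so the first Sunday is November 2 and the third is November 16.
1 March 2032 is a Monday, so Sundays fall on 7, 14, 21, 28; the last is March 28.
At the standard offset (UTC−08:00), 20:15 UTC − 8h = 12:15 Quorast standard time.
The standard-time date in Quorast, 3 March 2032, lies within the daylight-saving period (16 November 2031 – 28 March 2032), so Quorast is on daylight time, UTC−07:00.
20:15 UTC − 7h = 13:15 Quorast.

13:15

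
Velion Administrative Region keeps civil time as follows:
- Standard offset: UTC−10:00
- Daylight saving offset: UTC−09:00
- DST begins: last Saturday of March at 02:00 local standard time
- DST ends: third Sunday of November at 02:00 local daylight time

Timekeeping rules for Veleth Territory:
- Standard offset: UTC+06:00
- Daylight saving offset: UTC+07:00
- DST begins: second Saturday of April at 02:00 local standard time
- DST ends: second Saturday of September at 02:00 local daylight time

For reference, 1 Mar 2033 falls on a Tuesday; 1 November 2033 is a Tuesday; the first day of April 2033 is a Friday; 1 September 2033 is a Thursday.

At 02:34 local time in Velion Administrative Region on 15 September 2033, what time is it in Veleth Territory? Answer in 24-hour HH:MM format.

17:34

1 March 2033 is a Tuesday, so Saturdays fall on 5, 12, 19, 26; the last is March 26.
1 November 2033 is a Tuesday, so the first Sunday is November 6 and the third is November 20.
Daylight saving runs 26 March – 20 November; 15 September 2033 is inside that window, so Velion Administrative Region is at UTC−09:00.
02:34 Velion Administrative Region + 9h = 11:34 UTC.
1 April 2033 is a Friday, so the first Saturday is April 2 and the second is April 9.
1 September 2033 is a Thursday, so the first Saturday is September 3 and the second is September 10.
At the standard offset (UTC+06:00), 11:34 UTC + 6h = 17:34 Veleth Territory standard time.
The standard-time date in Veleth Territory, 15 September 2033, is outside the daylight-saving period (9 April – 10 September), so Veleth Territory is on standard time, UTC+06:00.
11:34 UTC + 6h = 17:34 Veleth Territory.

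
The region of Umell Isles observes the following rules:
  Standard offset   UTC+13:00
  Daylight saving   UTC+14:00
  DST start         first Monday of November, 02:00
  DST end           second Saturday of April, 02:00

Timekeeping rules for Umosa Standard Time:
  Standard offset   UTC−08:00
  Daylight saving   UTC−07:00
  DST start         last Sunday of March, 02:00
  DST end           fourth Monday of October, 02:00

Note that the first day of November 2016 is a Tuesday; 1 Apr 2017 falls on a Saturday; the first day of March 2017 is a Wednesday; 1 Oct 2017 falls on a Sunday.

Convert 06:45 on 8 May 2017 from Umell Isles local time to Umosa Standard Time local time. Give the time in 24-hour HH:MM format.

1 November 2016 is a Tuesday, so the first Monday is November 7.
1 April 2017 is a Saturday, so the first Saturday is April 1 and the second is April 8.
8 May 2017 does not fall between 7 November 2016 and 8 April 2017, so daylight saving is not in effect and Umell Isles is at UTC+13:00.
06:45 Umell Isles − 13h = 17:45 UTC (rolling into the previous day, 7 May 2017).
1 March 2017 is a Wednesday, so Sundays fall on 5, 12, 19, 26; the last is March 26.
1 October 2017 is a Sunday, so the first Monday is October 2 and the fourth is October 23.
At the standard offset (UTC−08:00), 17:45 UTC − 8h = 09:45 Umosa Standard Time standard time.
The standard-time date in Umosa Standard Time, 7 May 2017, falls between 26 March and 23 October, so daylight saving is in effect and Umosa Standard Time is at UTC−07:00.
17:45 UTC − 7h = 10:45 Umosa Standard Time.

10:45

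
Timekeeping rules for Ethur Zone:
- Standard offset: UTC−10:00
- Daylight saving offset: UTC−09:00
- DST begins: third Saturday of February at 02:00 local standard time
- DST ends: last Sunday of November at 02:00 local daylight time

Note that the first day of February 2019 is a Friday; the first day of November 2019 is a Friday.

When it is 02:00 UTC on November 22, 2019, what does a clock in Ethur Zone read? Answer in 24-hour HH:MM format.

1 February 2019 is a Friday, so the first Saturday is February 2 and the third is February 16.
1 November 2019 is a Friday, so Sundays fall on 3, 10, 17, 24; the last is November 24.
At the standard offset (UTC−10:00), 02:00 UTC − 10h = 16:00 Ethur Zone standard time (rolling into the previous day, 21 November 2019).
Daylight saving runs 16 February – 24 November; the standard-time date in Ethur Zone, November 21, 2019, is inside that window, so Ethur Zone is at UTC−09:00.
02:00 UTC − 9h = 17:00 local (rolling into the previous day, 21 November 2019).

17:00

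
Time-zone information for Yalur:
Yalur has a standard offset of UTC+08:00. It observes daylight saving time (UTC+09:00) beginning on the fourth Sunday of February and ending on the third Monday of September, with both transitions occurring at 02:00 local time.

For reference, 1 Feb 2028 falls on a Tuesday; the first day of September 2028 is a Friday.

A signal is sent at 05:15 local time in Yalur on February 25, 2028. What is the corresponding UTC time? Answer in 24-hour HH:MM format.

1 February 2028 is a Tuesday, so the first Sunday is February 6 and the fourth is February 27.
1 September 2028 is a Friday, so the first Monday is September 4 and the third is September 18.
Daylight saving runs 27 February – 18 September; February 25, 2028 is outside that window, so Yalur is on standard time at UTC+08:00.
05:15 local − 8h = 21:15 UTC (rolling into the previous day, 24 February 2028).

21:15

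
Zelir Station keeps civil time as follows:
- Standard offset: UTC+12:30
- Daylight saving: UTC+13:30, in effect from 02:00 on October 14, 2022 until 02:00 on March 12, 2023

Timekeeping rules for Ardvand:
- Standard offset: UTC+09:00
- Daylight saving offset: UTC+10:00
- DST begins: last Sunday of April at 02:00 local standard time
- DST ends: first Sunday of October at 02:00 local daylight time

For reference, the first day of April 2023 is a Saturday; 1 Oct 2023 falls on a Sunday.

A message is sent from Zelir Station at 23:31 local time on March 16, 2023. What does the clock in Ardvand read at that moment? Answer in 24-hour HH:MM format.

Daylight saving runs 14 October 2022 – 12 March 2023; March 16, 2023 is outside that window, so Zelir Station is on standard time at UTC+12:30.
23:31 Zelir Station − 12h30m = 11:01 UTC.
1 April 2023 is a Saturday, so Sundays fall on 2, 9, 16, 23, 30; the last is April 30.
1 October 2023 is a Sunday, so the first Sunday is October 1.
At the standard offset (UTC+09:00), 11:01 UTC + 9h = 20:01 Ardvand standard time.
Daylight saving runs 30 April – 1 October; the standard-time date in Ardvand, March 16, 2023, is outside that window, so Ardvand is on standard time at UTC+09:00.
11:01 UTC + 9h = 20:01 Ardvand.

20:01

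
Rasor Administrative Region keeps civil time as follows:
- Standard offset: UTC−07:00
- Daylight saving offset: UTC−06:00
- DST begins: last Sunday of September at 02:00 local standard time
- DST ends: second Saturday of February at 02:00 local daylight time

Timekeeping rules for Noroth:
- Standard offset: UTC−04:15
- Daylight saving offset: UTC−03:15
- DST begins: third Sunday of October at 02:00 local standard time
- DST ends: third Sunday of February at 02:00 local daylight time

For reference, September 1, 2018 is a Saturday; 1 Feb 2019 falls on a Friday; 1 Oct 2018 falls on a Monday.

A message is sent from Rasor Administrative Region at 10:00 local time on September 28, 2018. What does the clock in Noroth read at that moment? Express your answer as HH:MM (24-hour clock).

12:45

1 September 2018 is a Saturday, so Sundays fall on 2, 9, 16, 23, 30; the last is September 30.
1 February 2019 is a Friday, so the first Saturday is February 2 and the second is February 9.
September 28, 2018 does not fall between 30 September 2018 and 9 February 2019, so daylight saving is not in effect and Rasor Administrative Region is at UTC−07:00.
10:00 Rasor Administrative Region + 7h = 17:00 UTC.
1 October 2018 is a Monday, so the first Sunday is October 7 and the third is October 21.
1 February 2019 is a Friday, so the first Sunday is February 3 and the third is February 17.
At the standard offset (UTC−04:15), 17:00 UTC − 4h15m = 12:45 Noroth standard time.
The standard-time date in Noroth, September 28, 2018, does not fall between 21 October 2018 and 17 February 2019, so daylight saving is not in effect and Noroth is at UTC−04:15.
17:00 UTC − 4h15m = 12:45 Noroth.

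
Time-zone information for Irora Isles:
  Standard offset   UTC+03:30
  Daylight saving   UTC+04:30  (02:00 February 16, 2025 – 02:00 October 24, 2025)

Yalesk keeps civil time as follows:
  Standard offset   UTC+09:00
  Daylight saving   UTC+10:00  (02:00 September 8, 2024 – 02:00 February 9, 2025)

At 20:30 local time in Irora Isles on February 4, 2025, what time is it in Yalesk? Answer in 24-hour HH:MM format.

03:00

February 4, 2025 is outside the daylight-saving period (16 February – 24 October), so Irora Isles is on standard time, UTC+03:30.
20:30 Irora Isles − 3h30m = 17:00 UTC.
At the standard offset (UTC+09:00), 17:00 UTC + 9h = 02:00 Yalesk standard time (rolling into the next day, 5 February 2025).
The standard-time date in Yalesk, February 5, 2025, lies within the daylight-saving period (8 September 2024 – 9 February 2025), so Yalesk is on daylight time, UTC+10:00.
17:00 UTC + 10h = 03:00 Yalesk (rolling into the next day, 5 February 2025).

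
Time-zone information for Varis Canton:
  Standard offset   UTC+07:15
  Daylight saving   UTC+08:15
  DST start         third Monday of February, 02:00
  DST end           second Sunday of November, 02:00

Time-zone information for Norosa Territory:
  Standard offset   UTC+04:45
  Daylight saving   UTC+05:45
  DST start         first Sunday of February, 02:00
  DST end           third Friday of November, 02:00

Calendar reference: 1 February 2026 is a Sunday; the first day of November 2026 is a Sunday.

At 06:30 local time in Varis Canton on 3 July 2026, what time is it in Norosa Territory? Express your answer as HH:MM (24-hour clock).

1 February 2026 is a Sunday, so the first Monday is February 2 and the third is February 16.
1 November 2026 is a Sunday, so the first Sunday is November 1 and the second is November 8.
3 July 2026 lies within the daylight-saving period (16 February – 8 November), so Varis Canton is on daylight time, UTC+08:15.
06:30 Varis Canton − 8h15m = 22:15 UTC (rolling into the previous day, 2 July 2026).
1 February 2026 is a Sunday, so the first Sunday is February 1.
1 November 2026 is a Sunday, so the first Friday is November 6 and the third is November 20.
At the standard offset (UTC+04:45), 22:15 UTC + 4h45m = 03:00 Norosa Territory standard time (rolling into the next day, 3 July 2026).
Daylight saving runs 1 February – 20 November; the standard-time date in Norosa Territory, 3 July 2026, is inside that window, so Norosa Territory is at UTC+05:45.
22:15 UTC + 5h45m = 04:00 Norosa Territory (rolling into the next day, 3 July 2026).

04:00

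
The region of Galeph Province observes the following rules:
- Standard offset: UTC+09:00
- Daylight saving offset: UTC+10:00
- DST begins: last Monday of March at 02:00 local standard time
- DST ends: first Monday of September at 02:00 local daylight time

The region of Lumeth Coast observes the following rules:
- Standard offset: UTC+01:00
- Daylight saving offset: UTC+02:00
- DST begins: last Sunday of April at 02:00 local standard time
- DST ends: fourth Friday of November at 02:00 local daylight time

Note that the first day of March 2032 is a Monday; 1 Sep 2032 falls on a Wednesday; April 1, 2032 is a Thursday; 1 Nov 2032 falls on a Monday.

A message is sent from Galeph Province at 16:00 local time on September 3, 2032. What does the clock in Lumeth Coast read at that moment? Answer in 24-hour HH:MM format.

1 March 2032 is a Monday, so Mondays fall on 1, 8, 15, 22, 29; the last is March 29.
1 September 2032 is a Wednesday, so the first Monday is September 6.
September 3, 2032 falls between 29 March and 6 September, so daylight saving is in effect and Galeph Province is at UTC+10:00.
16:00 Galeph Province − 10h = 06:00 UTC.
1 April 2032 is a Thursday, so Sundays fall on 4, 11, 18, 25; the last is April 25.
1 November 2032 is a Monday, so the first Friday is November 5 and the fourth is November 26.
At the standard offset (UTC+01:00), 06:00 UTC + 1h = 07:00 Lumeth Coast standard time.
The standard-time date in Lumeth Coast, September 3, 2032, falls between 25 April and 26 November, so daylight saving is in effect and Lumeth Coast is at UTC+02:00.
06:00 UTC + 2h = 08:00 Lumeth Coast.

08:00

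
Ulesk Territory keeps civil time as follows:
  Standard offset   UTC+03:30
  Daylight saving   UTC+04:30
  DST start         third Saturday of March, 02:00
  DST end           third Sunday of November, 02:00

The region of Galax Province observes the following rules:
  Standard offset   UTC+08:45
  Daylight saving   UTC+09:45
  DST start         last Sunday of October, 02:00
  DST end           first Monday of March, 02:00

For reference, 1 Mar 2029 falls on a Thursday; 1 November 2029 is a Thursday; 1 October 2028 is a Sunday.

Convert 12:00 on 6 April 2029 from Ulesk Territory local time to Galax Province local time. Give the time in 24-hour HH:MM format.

16:15

1 March 2029 is a Thursday, so the first Saturday is March 3 and the third is March 17.
1 November 2029 is a Thursday, so the first Sunday is November 4 and the third is November 18.
Daylight saving runs 17 March – 18 November; 6 April 2029 is inside that window, so Ulesk Territory is at UTC+04:30.
12:00 Ulesk Territory − 4h30m = 07:30 UTC.
1 October 2028 is a Sunday, so Sundays fall on 1, 8, 15, 22, 29; the last is October 29.
1 March 2029 is a Thursday, so the first Monday is March 5.
At the standard offset (UTC+08:45), 07:30 UTC + 8h45m = 16:15 Galax Province standard time.
The standard-time date in Galax Province, 6 April 2029, does not fall between 29 October 2028 and 5 March 2029, so daylight saving is not in effect and Galax Province is at UTC+08:45.
07:30 UTC + 8h45m = 16:15 Galax Province.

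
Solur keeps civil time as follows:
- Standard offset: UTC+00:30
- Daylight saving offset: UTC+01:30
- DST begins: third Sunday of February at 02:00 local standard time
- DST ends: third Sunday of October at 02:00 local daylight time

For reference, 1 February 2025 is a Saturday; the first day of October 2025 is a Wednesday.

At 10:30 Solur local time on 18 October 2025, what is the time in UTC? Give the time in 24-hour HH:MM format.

1 February 2025 is a Saturday, so the first Sunday is February 2 and the third is February 16.
1 October 2025 is a Wednesday, so the first Sunday is October 5 and the third is October 19.
Daylight saving runs 16 February – 19 October; 18 October 2025 is inside that window, so Solur is at UTC+01:30.
10:30 local − 1h30m = 09:00 UTC.

09:00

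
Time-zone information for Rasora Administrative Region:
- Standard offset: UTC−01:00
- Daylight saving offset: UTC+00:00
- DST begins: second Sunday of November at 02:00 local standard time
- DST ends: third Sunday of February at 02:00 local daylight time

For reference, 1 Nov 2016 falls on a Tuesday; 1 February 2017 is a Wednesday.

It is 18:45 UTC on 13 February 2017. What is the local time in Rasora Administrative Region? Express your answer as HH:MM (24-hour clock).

1 November 2016 is a Tuesday, so the first Sunday is November 6 and the second is November 13.
1 February 2017 is a Wednesday, so the first Sunday is February 5 and the third is February 19.
At the standard offset (UTC−01:00), 18:45 UTC − 1h = 17:45 Rasora Administrative Region standard time.
Daylight saving runs 13 November 2016 – 19 February 2017; the standard-time date in Rasora Administrative Region, 13 February 2017, is inside that window, so Rasora Administrative Region is at UTC+00:00.
18:45 UTC + 0h = 18:45 local.

18:45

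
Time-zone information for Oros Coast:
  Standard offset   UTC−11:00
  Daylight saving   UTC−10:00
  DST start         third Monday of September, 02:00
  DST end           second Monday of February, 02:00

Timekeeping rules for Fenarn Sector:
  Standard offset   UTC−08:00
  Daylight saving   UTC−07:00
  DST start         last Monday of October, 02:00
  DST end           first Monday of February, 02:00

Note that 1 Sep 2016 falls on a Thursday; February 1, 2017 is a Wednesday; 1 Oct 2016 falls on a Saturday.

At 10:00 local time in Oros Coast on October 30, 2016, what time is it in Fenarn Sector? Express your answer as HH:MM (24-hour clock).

1 September 2016 is a Thursday, so the first Monday is September 5 and the third is September 19.
1 February 2017 is a Wednesday, so the first Monday is February 6 and the second is February 13.
October 30, 2016 lies within the daylight-saving period (19 September 2016 – 13 February 2017), so Oros Coast is on daylight time, UTC−10:00.
10:00 Oros Coast + 10h = 20:00 UTC.
1 October 2016 is a Saturday, so Mondays fall on 3, 10, 17, 24, 31; the last is October 31.
1 February 2017 is a Wednesday, so the first Monday is February 6.
At the standard offset (UTC−08:00), 20:00 UTC − 8h = 12:00 Fenarn Sector standard time.
Daylight saving runs 31 October 2016 – 6 February 2017; the standard-time date in Fenarn Sector, October 30, 2016, is outside that window, so Fenarn Sector is on standard time at UTC−08:00.
20:00 UTC − 8h = 12:00 Fenarn Sector.

12:00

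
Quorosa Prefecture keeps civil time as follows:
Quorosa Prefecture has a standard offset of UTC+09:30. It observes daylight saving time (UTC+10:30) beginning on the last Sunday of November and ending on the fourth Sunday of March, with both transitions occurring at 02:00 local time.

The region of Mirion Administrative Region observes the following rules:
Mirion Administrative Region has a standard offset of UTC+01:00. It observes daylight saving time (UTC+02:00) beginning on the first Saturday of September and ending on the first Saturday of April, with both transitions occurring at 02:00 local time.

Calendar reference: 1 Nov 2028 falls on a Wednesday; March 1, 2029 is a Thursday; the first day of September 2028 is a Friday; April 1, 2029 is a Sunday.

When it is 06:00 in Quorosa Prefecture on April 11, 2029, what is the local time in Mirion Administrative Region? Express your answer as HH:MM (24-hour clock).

1 November 2028 is a Wednesday, so Sundays fall on 5, 12, 19, 26; the last is November 26.
1 March 2029 is a Thursday, so the first Sunday is March 4 and the fourth is March 25.
April 11, 2029 is outside the daylight-saving period (26 November 2028 – 25 March 2029), so Quorosa Prefecture is on standard time, UTC+09:30.
06:00 Quorosa Prefecture − 9h30m = 20:30 UTC (rolling into the previous day, 10 April 2029).
1 September 2028 is a Friday, so the first Saturday is September 2.
1 April 2029 is a Sunday, so the first Saturday is April 7.
At the standard offset (UTC+01:00), 20:30 UTC + 1h = 21:30 Mirion Administrative Region standard time.
Daylight saving runs 2 September 2028 – 7 April 2029; the standard-time date in Mirion Administrative Region, April 10, 2029, is outside that window, so Mirion Administrative Region is on standard time at UTC+01:00.
20:30 UTC + 1h = 21:30 Mirion Administrative Region.

21:30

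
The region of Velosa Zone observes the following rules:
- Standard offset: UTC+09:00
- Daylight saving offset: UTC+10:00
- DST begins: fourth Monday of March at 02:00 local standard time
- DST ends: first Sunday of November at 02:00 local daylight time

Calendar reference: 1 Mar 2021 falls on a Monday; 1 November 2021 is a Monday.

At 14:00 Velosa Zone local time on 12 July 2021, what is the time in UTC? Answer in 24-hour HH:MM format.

04:00

1 March 2021 is a Monday, so the first Monday is March 1 and the fourth is March 22.
1 November 2021 is a Monday, so the first Sunday is November 7.
12 July 2021 lies within the daylight-saving period (22 March – 7 November), so Velosa Zone is on daylight time, UTC+10:00.
14:00 local − 10h = 04:00 UTC.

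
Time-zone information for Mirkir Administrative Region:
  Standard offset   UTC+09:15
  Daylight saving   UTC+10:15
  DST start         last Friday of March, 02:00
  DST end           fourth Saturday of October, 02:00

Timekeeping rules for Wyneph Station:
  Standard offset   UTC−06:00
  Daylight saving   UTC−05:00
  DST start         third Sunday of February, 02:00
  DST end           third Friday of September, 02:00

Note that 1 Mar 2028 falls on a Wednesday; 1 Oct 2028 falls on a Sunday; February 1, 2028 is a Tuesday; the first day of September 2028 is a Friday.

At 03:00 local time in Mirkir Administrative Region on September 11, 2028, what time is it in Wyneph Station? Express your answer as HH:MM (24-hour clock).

11:45

1 March 2028 is a Wednesday, so Fridays fall on 3, 10, 17, 24, 31; the last is March 31.
1 October 2028 is a Sunday, so the first Saturday is October 7 and the fourth is October 28.
September 11, 2028 falls between 31 March and 28 October, so daylight saving is in effect and Mirkir Administrative Region is at UTC+10:15.
03:00 Mirkir Administrative Region − 10h15m = 16:45 UTC (rolling into the previous day, 10 September 2028).
1 February 2028 is a Tuesday, so the first Sunday is February 6 and the third is February 20.
1 September 2028 is a Friday, so the first Friday is September 1 and the third is September 15.
At the standard offset (UTC−06:00), 16:45 UTC − 6h = 10:45 Wyneph Station standard time.
The standard-time date in Wyneph Station, September 10, 2028, falls between 20 February and 15 September, so daylight saving is in effect and Wyneph Station is at UTC−05:00.
16:45 UTC − 5h = 11:45 Wyneph Station.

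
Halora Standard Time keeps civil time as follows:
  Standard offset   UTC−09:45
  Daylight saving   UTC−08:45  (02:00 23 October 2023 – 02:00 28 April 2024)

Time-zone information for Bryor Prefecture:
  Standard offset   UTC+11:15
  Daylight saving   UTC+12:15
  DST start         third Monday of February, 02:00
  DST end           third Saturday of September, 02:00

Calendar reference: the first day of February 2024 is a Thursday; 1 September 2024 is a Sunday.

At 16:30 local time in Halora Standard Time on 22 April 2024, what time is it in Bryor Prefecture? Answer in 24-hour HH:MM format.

13:30

22 April 2024 falls between 23 October 2023 and 28 April 2024, so daylight saving is in effect and Halora Standard Time is at UTC−08:45.
16:30 Halora Standard Time + 8h45m = 01:15 UTC (rolling into the next day, 23 April 2024).
1 February 2024 is a Thursday, so the first Monday is February 5 and the third is February 19.
1 September 2024 is a Sunday, so the first Saturday is September 7 and the third is September 21.
At the standard offset (UTC+11:15), 01:15 UTC + 11h15m = 12:30 Bryor Prefecture standard time.
The standard-time date in Bryor Prefecture, 23 April 2024, falls between 19 February and 21 September, so daylight saving is in effect and Bryor Prefecture is at UTC+12:15.
01:15 UTC + 12h15m = 13:30 Bryor Prefecture.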